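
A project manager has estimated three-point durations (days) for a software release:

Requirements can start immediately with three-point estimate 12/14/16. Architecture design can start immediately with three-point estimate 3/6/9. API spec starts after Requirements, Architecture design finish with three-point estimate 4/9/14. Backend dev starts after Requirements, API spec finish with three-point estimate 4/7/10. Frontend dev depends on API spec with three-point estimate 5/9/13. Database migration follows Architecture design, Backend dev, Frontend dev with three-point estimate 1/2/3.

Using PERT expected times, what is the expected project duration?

34 days

te_Requirements = (12 + 4·14 + 16)/6 = 84/6 = 14
te_Architecture design = (3 + 4·6 + 9)/6 = 36/6 = 6
te_API spec = (4 + 4·9 + 14)/6 = 54/6 = 9
te_Backend dev = (4 + 4·7 + 10)/6 = 42/6 = 7
te_Frontend dev = (5 + 4·9 + 13)/6 = 54/6 = 9
te_Database migration = (1 + 4·2 + 3)/6 = 12/6 = 2

Forward pass:
ES_Requirements = 0; EF_Requirements = 14
ES_Architecture design = 0; EF_Architecture design = 6
ES_API spec = max(EF_Requirements=14, EF_Architecture design=6) = 14; EF_API spec = 14+9 = 23
ES_Backend dev = max(EF_Requirements=14, EF_API spec=23) = 23; EF_Backend dev = 23+7 = 30
ES_Frontend dev = 23; EF_Frontend dev = 23+9 = 32
ES_Database migration = max(EF_Architecture design=6, EF_Backend dev=30, EF_Frontend dev=32) = 32; EF_Database migration = 32+2 = 34
Expected project duration μ = 34 days. Critical path: Requirements → API spec → Frontend dev → Database migration.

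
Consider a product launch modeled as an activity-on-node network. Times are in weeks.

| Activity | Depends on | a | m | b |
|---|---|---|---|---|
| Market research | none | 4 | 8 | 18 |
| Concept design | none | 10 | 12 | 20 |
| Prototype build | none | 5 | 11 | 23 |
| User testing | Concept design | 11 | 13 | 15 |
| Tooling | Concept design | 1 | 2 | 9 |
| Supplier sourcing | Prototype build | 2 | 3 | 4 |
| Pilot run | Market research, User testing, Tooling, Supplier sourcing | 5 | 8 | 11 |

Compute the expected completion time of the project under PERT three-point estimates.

34 weeks

te_Market research = (4 + 4·8 + 18)/6 = 54/6 = 9
te_Concept design = (10 + 4·12 + 20)/6 = 78/6 = 13
te_Prototype build = (5 + 4·11 + 23)/6 = 72/6 = 12
te_User testing = (11 + 4·13 + 15)/6 = 78/6 = 13
te_Tooling = (1 + 4·2 + 9)/6 = 18/6 = 3
te_Supplier sourcing = (2 + 4·3 + 4)/6 = 18/6 = 3
te_Pilot run = (5 + 4·8 + 11)/6 = 48/6 = 8

Forward pass:
ES_Market research = 0; EF_Market research = 9
ES_Concept design = 0; EF_Concept design = 13
ES_Prototype build = 0; EF_Prototype build = 12
ES_User testing = 13; EF_User testing = 13+13 = 26
ES_Tooling = 13; EF_Tooling = 13+3 = 16
ES_Supplier sourcing = 12; EF_Supplier sourcing = 12+3 = 15
ES_Pilot run = max(EF_Market research=9, EF_User testing=26, EF_Tooling=16, EF_Supplier sourcing=15) = 26; EF_Pilot run = 26+8 = 34
Expected project duration μ = 34 weeks. Critical path: Concept design → User testing → Pilot run.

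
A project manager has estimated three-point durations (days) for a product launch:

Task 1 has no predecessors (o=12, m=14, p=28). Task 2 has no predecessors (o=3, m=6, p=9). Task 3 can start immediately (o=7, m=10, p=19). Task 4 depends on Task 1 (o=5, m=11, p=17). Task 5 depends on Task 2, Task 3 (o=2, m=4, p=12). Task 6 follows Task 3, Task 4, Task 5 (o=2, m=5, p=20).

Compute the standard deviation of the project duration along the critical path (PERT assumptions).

4.48 days

te_Task 1 = (12 + 4·14 + 28)/6 = 96/6 = 16; σ²_Task 1 = ((28−12)/6)² = 7.111
te_Task 2 = (3 + 4·6 + 9)/6 = 36/6 = 6; σ²_Task 2 = ((9−3)/6)² = 1.000
te_Task 3 = (7 + 4·10 + 19)/6 = 66/6 = 11; σ²_Task 3 = ((19−7)/6)² = 4.000
te_Task 4 = (5 + 4·11 + 17)/6 = 66/6 = 11; σ²_Task 4 = ((17−5)/6)² = 4.000
te_Task 5 = (2 + 4·4 + 12)/6 = 30/6 = 5; σ²_Task 5 = ((12−2)/6)² = 2.778
te_Task 6 = (2 + 4·5 + 20)/6 = 42/6 = 7; σ²_Task 6 = ((20−2)/6)² = 9.000

Forward pass:
ES_Task 1 = 0; EF_Task 1 = 16
ES_Task 2 = 0; EF_Task 2 = 6
ES_Task 3 = 0; EF_Task 3 = 11
ES_Task 4 = 16; EF_Task 4 = 16+11 = 27
ES_Task 5 = max(EF_Task 2=6, EF_Task 3=11) = 11; EF_Task 5 = 11+5 = 16
ES_Task 6 = max(EF_Task 3=11, EF_Task 4=27, EF_Task 5=16) = 27; EF_Task 6 = 27+7 = 34
Expected project duration μ = 34 days. Critical path: Task 1 → Task 4 → Task 6.

Variance along critical path = 7.111 + 4.000 + 9.000 = 20.111
σ = √20.111 = 4.485 days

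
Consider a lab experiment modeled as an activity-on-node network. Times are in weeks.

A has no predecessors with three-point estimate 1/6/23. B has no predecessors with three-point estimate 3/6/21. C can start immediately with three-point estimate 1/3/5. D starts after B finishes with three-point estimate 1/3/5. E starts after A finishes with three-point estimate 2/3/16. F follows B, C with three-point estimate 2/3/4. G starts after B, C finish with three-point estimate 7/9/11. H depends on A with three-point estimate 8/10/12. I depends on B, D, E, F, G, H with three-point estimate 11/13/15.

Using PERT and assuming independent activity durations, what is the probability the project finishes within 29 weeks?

te_A = (1 + 4·6 + 23)/6 = 48/6 = 8; σ²_A = ((23−1)/6)² = 13.444
te_B = (3 + 4·6 + 21)/6 = 48/6 = 8; σ²_B = ((21−3)/6)² = 9.000
te_C = (1 + 4·3 + 5)/6 = 18/6 = 3; σ²_C = ((5−1)/6)² = 0.444
te_D = (1 + 4·3 + 5)/6 = 18/6 = 3; σ²_D = ((5−1)/6)² = 0.444
te_E = (2 + 4·3 + 16)/6 = 30/6 = 5; σ²_E = ((16−2)/6)² = 5.444
te_F = (2 + 4·3 + 4)/6 = 18/6 = 3; σ²_F = ((4−2)/6)² = 0.111
te_G = (7 + 4·9 + 11)/6 = 54/6 = 9; σ²_G = ((11−7)/6)² = 0.444
te_H = (8 + 4·10 + 12)/6 = 60/6 = 10; σ²_H = ((12−8)/6)² = 0.444
te_I = (11 + 4·13 + 15)/6 = 78/6 = 13; σ²_I = ((15−11)/6)² = 0.444

Forward pass:
ES_A = 0; EF_A = 8
ES_B = 0; EF_B = 8
ES_C = 0; EF_C = 3
ES_D = 8; EF_D = 8+3 = 11
ES_E = 8; EF_E = 8+5 = 13
ES_F = max(EF_B=8, EF_C=3) = 8; EF_F = 8+3 = 11
ES_G = max(EF_B=8, EF_C=3) = 8; EF_G = 8+9 = 17
ES_H = 8; EF_H = 8+10 = 18
ES_I = max(EF_B=8, EF_D=11, EF_E=13, EF_F=11, EF_G=17, EF_H=18) = 18; EF_I = 18+13 = 31
Expected project duration μ = 31 weeks. Critical path: A → H → I.

Variance along critical path = 13.444 + 0.444 + 0.444 = 14.333; σ = √14.333 = 3.786 weeks.
Z = (29 − 31) / 3.786 = -0.528
P(T ≤ 29) = Φ(-0.528) ≈ 0.299

0.299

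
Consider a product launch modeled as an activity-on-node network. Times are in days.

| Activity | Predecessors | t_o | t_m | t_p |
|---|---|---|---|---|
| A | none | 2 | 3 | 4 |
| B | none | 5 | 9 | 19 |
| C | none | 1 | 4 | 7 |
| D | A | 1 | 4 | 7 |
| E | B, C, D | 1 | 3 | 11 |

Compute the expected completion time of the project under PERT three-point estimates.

14 days

te_A = (2 + 4·3 + 4)/6 = 18/6 = 3
te_B = (5 + 4·9 + 19)/6 = 60/6 = 10
te_C = (1 + 4·4 + 7)/6 = 24/6 = 4
te_D = (1 + 4·4 + 7)/6 = 24/6 = 4
te_E = (1 + 4·3 + 11)/6 = 24/6 = 4

Forward pass:
ES_A = 0; EF_A = 3
ES_B = 0; EF_B = 10
ES_C = 0; EF_C = 4
ES_D = 3; EF_D = 3+4 = 7
ES_E = max(EF_B=10, EF_C=4, EF_D=7) = 10; EF_E = 10+4 = 14
Expected project duration μ = 14 days. Critical path: B → E.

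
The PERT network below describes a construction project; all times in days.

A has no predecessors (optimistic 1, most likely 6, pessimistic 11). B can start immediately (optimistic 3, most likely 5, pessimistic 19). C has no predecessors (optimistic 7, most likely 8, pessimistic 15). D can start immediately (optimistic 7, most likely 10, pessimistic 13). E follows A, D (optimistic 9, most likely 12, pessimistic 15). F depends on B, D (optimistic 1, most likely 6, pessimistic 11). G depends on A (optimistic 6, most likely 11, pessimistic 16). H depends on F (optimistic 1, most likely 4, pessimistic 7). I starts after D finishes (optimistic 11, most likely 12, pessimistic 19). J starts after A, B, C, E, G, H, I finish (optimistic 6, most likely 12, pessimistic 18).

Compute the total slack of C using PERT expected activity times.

te_A = (1 + 4·6 + 11)/6 = 36/6 = 6
te_B = (3 + 4·5 + 19)/6 = 42/6 = 7
te_C = (7 + 4·8 + 15)/6 = 54/6 = 9
te_D = (7 + 4·10 + 13)/6 = 60/6 = 10
te_E = (9 + 4·12 + 15)/6 = 72/6 = 12
te_F = (1 + 4·6 + 11)/6 = 36/6 = 6
te_G = (6 + 4·11 + 16)/6 = 66/6 = 11
te_H = (1 + 4·4 + 7)/6 = 24/6 = 4
te_I = (11 + 4·12 + 19)/6 = 78/6 = 13
te_J = (6 + 4·12 + 18)/6 = 72/6 = 12

Forward pass:
ES_A = 0; EF_A = 6
ES_B = 0; EF_B = 7
ES_C = 0; EF_C = 9
ES_D = 0; EF_D = 10
ES_E = max(EF_A=6, EF_D=10) = 10; EF_E = 10+12 = 22
ES_F = max(EF_B=7, EF_D=10) = 10; EF_F = 10+6 = 16
ES_G = 6; EF_G = 6+11 = 17
ES_H = 16; EF_H = 16+4 = 20
ES_I = 10; EF_I = 10+13 = 23
ES_J = max(EF_A=6, EF_B=7, EF_C=9, EF_E=22, EF_G=17, EF_H=20, EF_I=23) = 23; EF_J = 23+12 = 35
Expected project duration μ = 35 days. Critical path: D → I → J.

Backward pass:
LF_J = 35; LS_J = 35−12 = 23
LF_I = LS_J = 23; LS_I = 23−13 = 10
LF_H = LS_J = 23; LS_H = 23−4 = 19
LF_G = LS_J = 23; LS_G = 23−11 = 12
LF_F = LS_H = 19; LS_F = 19−6 = 13
LF_E = LS_J = 23; LS_E = 23−12 = 11
LF_D = min(LS_E=11, LS_F=13, LS_I=10) = 10; LS_D = 10−10 = 0
LF_C = LS_J = 23; LS_C = 23−9 = 14
LF_B = min(LS_F=13, LS_J=23) = 13; LS_B = 13−7 = 6
LF_A = min(LS_E=11, LS_G=12, LS_J=23) = 11; LS_A = 11−6 = 5
Slack_C = LS_C − ES_C = 14 − 0 = 14

14 days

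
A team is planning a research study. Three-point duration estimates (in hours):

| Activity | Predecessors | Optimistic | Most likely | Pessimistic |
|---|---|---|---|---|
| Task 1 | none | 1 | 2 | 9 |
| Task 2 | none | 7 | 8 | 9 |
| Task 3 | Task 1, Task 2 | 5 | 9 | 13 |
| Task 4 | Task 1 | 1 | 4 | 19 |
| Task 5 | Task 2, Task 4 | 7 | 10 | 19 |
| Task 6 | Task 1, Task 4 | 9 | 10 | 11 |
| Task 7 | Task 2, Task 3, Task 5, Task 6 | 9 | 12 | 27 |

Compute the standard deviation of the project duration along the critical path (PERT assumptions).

4.88 hours

te_Task 1 = (1 + 4·2 + 9)/6 = 18/6 = 3; σ²_Task 1 = ((9−1)/6)² = 1.778
te_Task 2 = (7 + 4·8 + 9)/6 = 48/6 = 8; σ²_Task 2 = ((9−7)/6)² = 0.111
te_Task 3 = (5 + 4·9 + 13)/6 = 54/6 = 9; σ²_Task 3 = ((13−5)/6)² = 1.778
te_Task 4 = (1 + 4·4 + 19)/6 = 36/6 = 6; σ²_Task 4 = ((19−1)/6)² = 9.000
te_Task 5 = (7 + 4·10 + 19)/6 = 66/6 = 11; σ²_Task 5 = ((19−7)/6)² = 4.000
te_Task 6 = (9 + 4·10 + 11)/6 = 60/6 = 10; σ²_Task 6 = ((11−9)/6)² = 0.111
te_Task 7 = (9 + 4·12 + 27)/6 = 84/6 = 14; σ²_Task 7 = ((27−9)/6)² = 9.000

Forward pass:
ES_Task 1 = 0; EF_Task 1 = 3
ES_Task 2 = 0; EF_Task 2 = 8
ES_Task 3 = max(EF_Task 1=3, EF_Task 2=8) = 8; EF_Task 3 = 8+9 = 17
ES_Task 4 = 3; EF_Task 4 = 3+6 = 9
ES_Task 5 = max(EF_Task 2=8, EF_Task 4=9) = 9; EF_Task 5 = 9+11 = 20
ES_Task 6 = max(EF_Task 1=3, EF_Task 4=9) = 9; EF_Task 6 = 9+10 = 19
ES_Task 7 = max(EF_Task 2=8, EF_Task 3=17, EF_Task 5=20, EF_Task 6=19) = 20; EF_Task 7 = 20+14 = 34
Expected project duration μ = 34 hours. Critical path: Task 1 → Task 4 → Task 5 → Task 7.

Variance along critical path = 1.778 + 9.000 + 4.000 + 9.000 = 23.778
σ = √23.778 = 4.876 hours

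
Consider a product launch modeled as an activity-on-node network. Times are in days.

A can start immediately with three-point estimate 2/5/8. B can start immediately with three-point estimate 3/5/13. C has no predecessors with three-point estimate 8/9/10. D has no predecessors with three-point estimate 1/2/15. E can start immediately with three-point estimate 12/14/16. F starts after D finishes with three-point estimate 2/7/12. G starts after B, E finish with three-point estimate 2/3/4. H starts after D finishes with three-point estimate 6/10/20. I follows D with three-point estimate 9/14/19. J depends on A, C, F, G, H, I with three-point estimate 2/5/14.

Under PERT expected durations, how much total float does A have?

te_A = (2 + 4·5 + 8)/6 = 30/6 = 5
te_B = (3 + 4·5 + 13)/6 = 36/6 = 6
te_C = (8 + 4·9 + 10)/6 = 54/6 = 9
te_D = (1 + 4·2 + 15)/6 = 24/6 = 4
te_E = (12 + 4·14 + 16)/6 = 84/6 = 14
te_F = (2 + 4·7 + 12)/6 = 42/6 = 7
te_G = (2 + 4·3 + 4)/6 = 18/6 = 3
te_H = (6 + 4·10 + 20)/6 = 66/6 = 11
te_I = (9 + 4·14 + 19)/6 = 84/6 = 14
te_J = (2 + 4·5 + 14)/6 = 36/6 = 6

Forward pass:
ES_A = 0; EF_A = 5
ES_B = 0; EF_B = 6
ES_C = 0; EF_C = 9
ES_D = 0; EF_D = 4
ES_E = 0; EF_E = 14
ES_F = 4; EF_F = 4+7 = 11
ES_G = max(EF_B=6, EF_E=14) = 14; EF_G = 14+3 = 17
ES_H = 4; EF_H = 4+11 = 15
ES_I = 4; EF_I = 4+14 = 18
ES_J = max(EF_A=5, EF_C=9, EF_F=11, EF_G=17, EF_H=15, EF_I=18) = 18; EF_J = 18+6 = 24
Expected project duration μ = 24 days. Critical path: D → I → J.

Backward pass:
LF_J = 24; LS_J = 24−6 = 18
LF_I = LS_J = 18; LS_I = 18−14 = 4
LF_H = LS_J = 18; LS_H = 18−11 = 7
LF_G = LS_J = 18; LS_G = 18−3 = 15
LF_F = LS_J = 18; LS_F = 18−7 = 11
LF_E = LS_G = 15; LS_E = 15−14 = 1
LF_D = min(LS_F=11, LS_H=7, LS_I=4) = 4; LS_D = 4−4 = 0
LF_C = LS_J = 18; LS_C = 18−9 = 9
LF_B = LS_G = 15; LS_B = 15−6 = 9
LF_A = LS_J = 18; LS_A = 18−5 = 13
Slack_A = LS_A − ES_A = 13 − 0 = 13

13 days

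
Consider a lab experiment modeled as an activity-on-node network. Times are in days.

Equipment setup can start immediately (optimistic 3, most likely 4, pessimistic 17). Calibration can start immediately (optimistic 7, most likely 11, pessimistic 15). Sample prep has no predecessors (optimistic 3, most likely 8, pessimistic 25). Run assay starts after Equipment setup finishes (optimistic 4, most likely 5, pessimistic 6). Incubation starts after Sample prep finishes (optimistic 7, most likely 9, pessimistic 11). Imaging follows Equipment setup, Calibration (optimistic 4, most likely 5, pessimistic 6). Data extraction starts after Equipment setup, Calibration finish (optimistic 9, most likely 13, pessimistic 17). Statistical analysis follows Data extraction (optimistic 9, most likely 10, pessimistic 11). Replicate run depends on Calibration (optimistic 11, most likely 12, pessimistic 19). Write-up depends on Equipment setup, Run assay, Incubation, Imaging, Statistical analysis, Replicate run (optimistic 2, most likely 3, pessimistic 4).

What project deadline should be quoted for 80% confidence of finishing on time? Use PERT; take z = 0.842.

te_Equipment setup = (3 + 4·4 + 17)/6 = 36/6 = 6; σ²_Equipment setup = ((17−3)/6)² = 5.444
te_Calibration = (7 + 4·11 + 15)/6 = 66/6 = 11; σ²_Calibration = ((15−7)/6)² = 1.778
te_Sample prep = (3 + 4·8 + 25)/6 = 60/6 = 10; σ²_Sample prep = ((25−3)/6)² = 13.444
te_Run assay = (4 + 4·5 + 6)/6 = 30/6 = 5; σ²_Run assay = ((6−4)/6)² = 0.111
te_Incubation = (7 + 4·9 + 11)/6 = 54/6 = 9; σ²_Incubation = ((11−7)/6)² = 0.444
te_Imaging = (4 + 4·5 + 6)/6 = 30/6 = 5; σ²_Imaging = ((6−4)/6)² = 0.111
te_Data extraction = (9 + 4·13 + 17)/6 = 78/6 = 13; σ²_Data extraction = ((17−9)/6)² = 1.778
te_Statistical analysis = (9 + 4·10 + 11)/6 = 60/6 = 10; σ²_Statistical analysis = ((11−9)/6)² = 0.111
te_Replicate run = (11 + 4·12 + 19)/6 = 78/6 = 13; σ²_Replicate run = ((19−11)/6)² = 1.778
te_Write-up = (2 + 4·3 + 4)/6 = 18/6 = 3; σ²_Write-up = ((4−2)/6)² = 0.111

Forward pass:
ES_Equipment setup = 0; EF_Equipment setup = 6
ES_Calibration = 0; EF_Calibration = 11
ES_Sample prep = 0; EF_Sample prep = 10
ES_Run assay = 6; EF_Run assay = 6+5 = 11
ES_Incubation = 10; EF_Incubation = 10+9 = 19
ES_Imaging = max(EF_Equipment setup=6, EF_Calibration=11) = 11; EF_Imaging = 11+5 = 16
ES_Data extraction = max(EF_Equipment setup=6, EF_Calibration=11) = 11; EF_Data extraction = 11+13 = 24
ES_Statistical analysis = 24; EF_Statistical analysis = 24+10 = 34
ES_Replicate run = 11; EF_Replicate run = 11+13 = 24
ES_Write-up = max(EF_Equipment setup=6, EF_Run assay=11, EF_Incubation=19, EF_Imaging=16, EF_Statistical analysis=34, EF_Replicate run=24) = 34; EF_Write-up = 34+3 = 37
Expected project duration μ = 37 days. Critical path: Calibration → Data extraction → Statistical analysis → Write-up.

Variance along critical path = 1.778 + 1.778 + 0.111 + 0.111 = 3.778; σ = 1.944 days.
D = μ + z·σ = 37 + 0.842·1.944 = 38.6 days

38.6 days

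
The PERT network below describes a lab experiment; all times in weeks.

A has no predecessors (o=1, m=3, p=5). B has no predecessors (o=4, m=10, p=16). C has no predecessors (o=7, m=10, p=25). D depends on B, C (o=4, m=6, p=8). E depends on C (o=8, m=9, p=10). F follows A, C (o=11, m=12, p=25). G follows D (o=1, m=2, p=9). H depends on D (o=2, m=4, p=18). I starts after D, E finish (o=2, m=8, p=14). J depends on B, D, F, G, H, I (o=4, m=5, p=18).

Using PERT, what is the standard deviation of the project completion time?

te_A = (1 + 4·3 + 5)/6 = 18/6 = 3; σ²_A = ((5−1)/6)² = 0.444
te_B = (4 + 4·10 + 16)/6 = 60/6 = 10; σ²_B = ((16−4)/6)² = 4.000
te_C = (7 + 4·10 + 25)/6 = 72/6 = 12; σ²_C = ((25−7)/6)² = 9.000
te_D = (4 + 4·6 + 8)/6 = 36/6 = 6; σ²_D = ((8−4)/6)² = 0.444
te_E = (8 + 4·9 + 10)/6 = 54/6 = 9; σ²_E = ((10−8)/6)² = 0.111
te_F = (11 + 4·12 + 25)/6 = 84/6 = 14; σ²_F = ((25−11)/6)² = 5.444
te_G = (1 + 4·2 + 9)/6 = 18/6 = 3; σ²_G = ((9−1)/6)² = 1.778
te_H = (2 + 4·4 + 18)/6 = 36/6 = 6; σ²_H = ((18−2)/6)² = 7.111
te_I = (2 + 4·8 + 14)/6 = 48/6 = 8; σ²_I = ((14−2)/6)² = 4.000
te_J = (4 + 4·5 + 18)/6 = 42/6 = 7; σ²_J = ((18−4)/6)² = 5.444

Forward pass:
ES_A = 0; EF_A = 3
ES_B = 0; EF_B = 10
ES_C = 0; EF_C = 12
ES_D = max(EF_B=10, EF_C=12) = 12; EF_D = 12+6 = 18
ES_E = 12; EF_E = 12+9 = 21
ES_F = max(EF_A=3, EF_C=12) = 12; EF_F = 12+14 = 26
ES_G = 18; EF_G = 18+3 = 21
ES_H = 18; EF_H = 18+6 = 24
ES_I = max(EF_D=18, EF_E=21) = 21; EF_I = 21+8 = 29
ES_J = max(EF_B=10, EF_D=18, EF_F=26, EF_G=21, EF_H=24, EF_I=29) = 29; EF_J = 29+7 = 36
Expected project duration μ = 36 weeks. Critical path: C → E → I → J.

Variance along critical path = 9.000 + 0.111 + 4.000 + 5.444 = 18.556
σ = √18.556 = 4.308 weeks

4.31 weeks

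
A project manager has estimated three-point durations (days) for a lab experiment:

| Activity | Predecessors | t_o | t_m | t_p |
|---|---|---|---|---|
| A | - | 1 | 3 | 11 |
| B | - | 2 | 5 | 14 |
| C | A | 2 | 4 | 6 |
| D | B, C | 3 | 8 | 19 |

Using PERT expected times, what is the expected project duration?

17 days

te_A = (1 + 4·3 + 11)/6 = 24/6 = 4
te_B = (2 + 4·5 + 14)/6 = 36/6 = 6
te_C = (2 + 4·4 + 6)/6 = 24/6 = 4
te_D = (3 + 4·8 + 19)/6 = 54/6 = 9

Forward pass:
ES_A = 0; EF_A = 4
ES_B = 0; EF_B = 6
ES_C = 4; EF_C = 4+4 = 8
ES_D = max(EF_B=6, EF_C=8) = 8; EF_D = 8+9 = 17
Expected project duration μ = 17 days. Critical path: A → C → D.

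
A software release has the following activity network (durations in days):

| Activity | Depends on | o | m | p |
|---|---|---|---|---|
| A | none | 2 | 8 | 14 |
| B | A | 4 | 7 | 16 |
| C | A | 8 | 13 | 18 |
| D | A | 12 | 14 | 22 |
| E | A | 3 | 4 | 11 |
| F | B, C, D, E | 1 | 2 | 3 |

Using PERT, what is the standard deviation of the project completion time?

2.62 days

te_A = (2 + 4·8 + 14)/6 = 48/6 = 8; σ²_A = ((14−2)/6)² = 4.000
te_B = (4 + 4·7 + 16)/6 = 48/6 = 8; σ²_B = ((16−4)/6)² = 4.000
te_C = (8 + 4·13 + 18)/6 = 78/6 = 13; σ²_C = ((18−8)/6)² = 2.778
te_D = (12 + 4·14 + 22)/6 = 90/6 = 15; σ²_D = ((22−12)/6)² = 2.778
te_E = (3 + 4·4 + 11)/6 = 30/6 = 5; σ²_E = ((11−3)/6)² = 1.778
te_F = (1 + 4·2 + 3)/6 = 12/6 = 2; σ²_F = ((3−1)/6)² = 0.111

Forward pass:
ES_A = 0; EF_A = 8
ES_B = 8; EF_B = 8+8 = 16
ES_C = 8; EF_C = 8+13 = 21
ES_D = 8; EF_D = 8+15 = 23
ES_E = 8; EF_E = 8+5 = 13
ES_F = max(EF_B=16, EF_C=21, EF_D=23, EF_E=13) = 23; EF_F = 23+2 = 25
Expected project duration μ = 25 days. Critical path: A → D → F.

Variance along critical path = 4.000 + 2.778 + 0.111 = 6.889
σ = √6.889 = 2.625 days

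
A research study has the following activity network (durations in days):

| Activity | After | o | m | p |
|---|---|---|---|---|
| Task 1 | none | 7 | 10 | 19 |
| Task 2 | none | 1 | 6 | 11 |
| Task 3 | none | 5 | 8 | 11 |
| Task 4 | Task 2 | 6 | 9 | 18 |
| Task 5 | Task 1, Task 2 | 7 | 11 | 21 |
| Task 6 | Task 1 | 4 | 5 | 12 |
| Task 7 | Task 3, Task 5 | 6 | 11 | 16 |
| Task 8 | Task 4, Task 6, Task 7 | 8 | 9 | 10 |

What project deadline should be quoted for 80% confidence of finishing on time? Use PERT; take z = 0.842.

te_Task 1 = (7 + 4·10 + 19)/6 = 66/6 = 11; σ²_Task 1 = ((19−7)/6)² = 4.000
te_Task 2 = (1 + 4·6 + 11)/6 = 36/6 = 6; σ²_Task 2 = ((11−1)/6)² = 2.778
te_Task 3 = (5 + 4·8 + 11)/6 = 48/6 = 8; σ²_Task 3 = ((11−5)/6)² = 1.000
te_Task 4 = (6 + 4·9 + 18)/6 = 60/6 = 10; σ²_Task 4 = ((18−6)/6)² = 4.000
te_Task 5 = (7 + 4·11 + 21)/6 = 72/6 = 12; σ²_Task 5 = ((21−7)/6)² = 5.444
te_Task 6 = (4 + 4·5 + 12)/6 = 36/6 = 6; σ²_Task 6 = ((12−4)/6)² = 1.778
te_Task 7 = (6 + 4·11 + 16)/6 = 66/6 = 11; σ²_Task 7 = ((16−6)/6)² = 2.778
te_Task 8 = (8 + 4·9 + 10)/6 = 54/6 = 9; σ²_Task 8 = ((10−8)/6)² = 0.111

Forward pass:
ES_Task 1 = 0; EF_Task 1 = 11
ES_Task 2 = 0; EF_Task 2 = 6
ES_Task 3 = 0; EF_Task 3 = 8
ES_Task 4 = 6; EF_Task 4 = 6+10 = 16
ES_Task 5 = max(EF_Task 1=11, EF_Task 2=6) = 11; EF_Task 5 = 11+12 = 23
ES_Task 6 = 11; EF_Task 6 = 11+6 = 17
ES_Task 7 = max(EF_Task 3=8, EF_Task 5=23) = 23; EF_Task 7 = 23+11 = 34
ES_Task 8 = max(EF_Task 4=16, EF_Task 6=17, EF_Task 7=34) = 34; EF_Task 8 = 34+9 = 43
Expected project duration μ = 43 days. Critical path: Task 1 → Task 5 → Task 7 → Task 8.

Variance along critical path = 4.000 + 5.444 + 2.778 + 0.111 = 12.333; σ = 3.512 days.
D = μ + z·σ = 43 + 0.842·3.512 = 46.0 days

46.0 days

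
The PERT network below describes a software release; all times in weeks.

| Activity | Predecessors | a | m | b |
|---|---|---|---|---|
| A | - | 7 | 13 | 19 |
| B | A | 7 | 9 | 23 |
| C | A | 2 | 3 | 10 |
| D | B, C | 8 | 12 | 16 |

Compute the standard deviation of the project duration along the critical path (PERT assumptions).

3.59 weeks

te_A = (7 + 4·13 + 19)/6 = 78/6 = 13; σ²_A = ((19−7)/6)² = 4.000
te_B = (7 + 4·9 + 23)/6 = 66/6 = 11; σ²_B = ((23−7)/6)² = 7.111
te_C = (2 + 4·3 + 10)/6 = 24/6 = 4; σ²_C = ((10−2)/6)² = 1.778
te_D = (8 + 4·12 + 16)/6 = 72/6 = 12; σ²_D = ((16−8)/6)² = 1.778

Forward pass:
ES_A = 0; EF_A = 13
ES_B = 13; EF_B = 13+11 = 24
ES_C = 13; EF_C = 13+4 = 17
ES_D = max(EF_B=24, EF_C=17) = 24; EF_D = 24+12 = 36
Expected project duration μ = 36 weeks. Critical path: A → B → D.

Variance along critical path = 4.000 + 7.111 + 1.778 = 12.889
σ = √12.889 = 3.590 weeks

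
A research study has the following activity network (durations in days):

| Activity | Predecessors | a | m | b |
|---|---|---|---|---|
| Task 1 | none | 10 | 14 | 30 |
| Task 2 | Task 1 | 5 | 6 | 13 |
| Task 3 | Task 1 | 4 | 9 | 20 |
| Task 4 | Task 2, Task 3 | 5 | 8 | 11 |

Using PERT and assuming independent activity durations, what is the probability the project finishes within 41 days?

0.945

te_Task 1 = (10 + 4·14 + 30)/6 = 96/6 = 16; σ²_Task 1 = ((30−10)/6)² = 11.111
te_Task 2 = (5 + 4·6 + 13)/6 = 42/6 = 7; σ²_Task 2 = ((13−5)/6)² = 1.778
te_Task 3 = (4 + 4·9 + 20)/6 = 60/6 = 10; σ²_Task 3 = ((20−4)/6)² = 7.111
te_Task 4 = (5 + 4·8 + 11)/6 = 48/6 = 8; σ²_Task 4 = ((11−5)/6)² = 1.000

Forward pass:
ES_Task 1 = 0; EF_Task 1 = 16
ES_Task 2 = 16; EF_Task 2 = 16+7 = 23
ES_Task 3 = 16; EF_Task 3 = 16+10 = 26
ES_Task 4 = max(EF_Task 2=23, EF_Task 3=26) = 26; EF_Task 4 = 26+8 = 34
Expected project duration μ = 34 days. Critical path: Task 1 → Task 3 → Task 4.

Variance along critical path = 11.111 + 7.111 + 1.000 = 19.222; σ = √19.222 = 4.384 days.
Z = (41 − 34) / 4.384 = 1.597
P(T ≤ 41) = Φ(1.597) ≈ 0.945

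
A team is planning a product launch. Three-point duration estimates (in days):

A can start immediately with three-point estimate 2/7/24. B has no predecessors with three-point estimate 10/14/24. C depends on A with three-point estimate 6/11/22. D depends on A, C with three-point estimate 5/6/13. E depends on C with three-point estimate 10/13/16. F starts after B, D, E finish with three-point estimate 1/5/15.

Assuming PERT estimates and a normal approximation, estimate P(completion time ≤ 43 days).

0.718

te_A = (2 + 4·7 + 24)/6 = 54/6 = 9; σ²_A = ((24−2)/6)² = 13.444
te_B = (10 + 4·14 + 24)/6 = 90/6 = 15; σ²_B = ((24−10)/6)² = 5.444
te_C = (6 + 4·11 + 22)/6 = 72/6 = 12; σ²_C = ((22−6)/6)² = 7.111
te_D = (5 + 4·6 + 13)/6 = 42/6 = 7; σ²_D = ((13−5)/6)² = 1.778
te_E = (10 + 4·13 + 16)/6 = 78/6 = 13; σ²_E = ((16−10)/6)² = 1.000
te_F = (1 + 4·5 + 15)/6 = 36/6 = 6; σ²_F = ((15−1)/6)² = 5.444

Forward pass:
ES_A = 0; EF_A = 9
ES_B = 0; EF_B = 15
ES_C = 9; EF_C = 9+12 = 21
ES_D = max(EF_A=9, EF_C=21) = 21; EF_D = 21+7 = 28
ES_E = 21; EF_E = 21+13 = 34
ES_F = max(EF_B=15, EF_D=28, EF_E=34) = 34; EF_F = 34+6 = 40
Expected project duration μ = 40 days. Critical path: A → C → E → F.

Variance along critical path = 13.444 + 7.111 + 1.000 + 5.444 = 27.000; σ = √27.000 = 5.196 days.
Z = (43 − 40) / 5.196 = 0.577
P(T ≤ 43) = Φ(0.577) ≈ 0.718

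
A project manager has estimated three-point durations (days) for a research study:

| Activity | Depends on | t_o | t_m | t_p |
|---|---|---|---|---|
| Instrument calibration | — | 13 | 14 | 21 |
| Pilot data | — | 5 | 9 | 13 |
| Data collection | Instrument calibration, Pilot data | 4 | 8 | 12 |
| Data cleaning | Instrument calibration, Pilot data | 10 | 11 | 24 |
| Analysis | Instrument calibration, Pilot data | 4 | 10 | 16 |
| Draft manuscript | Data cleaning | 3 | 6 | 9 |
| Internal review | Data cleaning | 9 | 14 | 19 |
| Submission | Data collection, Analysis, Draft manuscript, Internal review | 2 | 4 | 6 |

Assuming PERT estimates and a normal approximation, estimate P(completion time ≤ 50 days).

te_Instrument calibration = (13 + 4·14 + 21)/6 = 90/6 = 15; σ²_Instrument calibration = ((21−13)/6)² = 1.778
te_Pilot data = (5 + 4·9 + 13)/6 = 54/6 = 9; σ²_Pilot data = ((13−5)/6)² = 1.778
te_Data collection = (4 + 4·8 + 12)/6 = 48/6 = 8; σ²_Data collection = ((12−4)/6)² = 1.778
te_Data cleaning = (10 + 4·11 + 24)/6 = 78/6 = 13; σ²_Data cleaning = ((24−10)/6)² = 5.444
te_Analysis = (4 + 4·10 + 16)/6 = 60/6 = 10; σ²_Analysis = ((16−4)/6)² = 4.000
te_Draft manuscript = (3 + 4·6 + 9)/6 = 36/6 = 6; σ²_Draft manuscript = ((9−3)/6)² = 1.000
te_Internal review = (9 + 4·14 + 19)/6 = 84/6 = 14; σ²_Internal review = ((19−9)/6)² = 2.778
te_Submission = (2 + 4·4 + 6)/6 = 24/6 = 4; σ²_Submission = ((6−2)/6)² = 0.444

Forward pass:
ES_Instrument calibration = 0; EF_Instrument calibration = 15
ES_Pilot data = 0; EF_Pilot data = 9
ES_Data collection = max(EF_Instrument calibration=15, EF_Pilot data=9) = 15; EF_Data collection = 15+8 = 23
ES_Data cleaning = max(EF_Instrument calibration=15, EF_Pilot data=9) = 15; EF_Data cleaning = 15+13 = 28
ES_Analysis = max(EF_Instrument calibration=15, EF_Pilot data=9) = 15; EF_Analysis = 15+10 = 25
ES_Draft manuscript = 28; EF_Draft manuscript = 28+6 = 34
ES_Internal review = 28; EF_Internal review = 28+14 = 42
ES_Submission = max(EF_Data collection=23, EF_Analysis=25, EF_Draft manuscript=34, EF_Internal review=42) = 42; EF_Submission = 42+4 = 46
Expected project duration μ = 46 days. Critical path: Instrument calibration → Data cleaning → Internal review → Submission.

Variance along critical path = 1.778 + 5.444 + 2.778 + 0.444 = 10.444; σ = √10.444 = 3.232 days.
Z = (50 − 46) / 3.232 = 1.238
P(T ≤ 50) = Φ(1.238) ≈ 0.892

0.892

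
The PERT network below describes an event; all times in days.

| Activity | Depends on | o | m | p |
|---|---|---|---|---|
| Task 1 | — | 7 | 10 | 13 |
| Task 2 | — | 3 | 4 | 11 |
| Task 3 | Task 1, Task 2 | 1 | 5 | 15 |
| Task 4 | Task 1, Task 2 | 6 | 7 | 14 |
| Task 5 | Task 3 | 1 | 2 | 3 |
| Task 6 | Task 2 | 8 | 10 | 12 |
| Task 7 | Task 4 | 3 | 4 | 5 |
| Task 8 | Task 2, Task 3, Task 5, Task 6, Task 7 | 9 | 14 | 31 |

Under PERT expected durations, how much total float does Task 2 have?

te_Task 1 = (7 + 4·10 + 13)/6 = 60/6 = 10
te_Task 2 = (3 + 4·4 + 11)/6 = 30/6 = 5
te_Task 3 = (1 + 4·5 + 15)/6 = 36/6 = 6
te_Task 4 = (6 + 4·7 + 14)/6 = 48/6 = 8
te_Task 5 = (1 + 4·2 + 3)/6 = 12/6 = 2
te_Task 6 = (8 + 4·10 + 12)/6 = 60/6 = 10
te_Task 7 = (3 + 4·4 + 5)/6 = 24/6 = 4
te_Task 8 = (9 + 4·14 + 31)/6 = 96/6 = 16

Forward pass:
ES_Task 1 = 0; EF_Task 1 = 10
ES_Task 2 = 0; EF_Task 2 = 5
ES_Task 3 = max(EF_Task 1=10, EF_Task 2=5) = 10; EF_Task 3 = 10+6 = 16
ES_Task 4 = max(EF_Task 1=10, EF_Task 2=5) = 10; EF_Task 4 = 10+8 = 18
ES_Task 5 = 16; EF_Task 5 = 16+2 = 18
ES_Task 6 = 5; EF_Task 6 = 5+10 = 15
ES_Task 7 = 18; EF_Task 7 = 18+4 = 22
ES_Task 8 = max(EF_Task 2=5, EF_Task 3=16, EF_Task 5=18, EF_Task 6=15, EF_Task 7=22) = 22; EF_Task 8 = 22+16 = 38
Expected project duration μ = 38 days. Critical path: Task 1 → Task 4 → Task 7 → Task 8.

Backward pass:
LF_Task 8 = 38; LS_Task 8 = 38−16 = 22
LF_Task 7 = LS_Task 8 = 22; LS_Task 7 = 22−4 = 18
LF_Task 6 = LS_Task 8 = 22; LS_Task 6 = 22−10 = 12
LF_Task 5 = LS_Task 8 = 22; LS_Task 5 = 22−2 = 20
LF_Task 4 = LS_Task 7 = 18; LS_Task 4 = 18−8 = 10
LF_Task 3 = min(LS_Task 5=20, LS_Task 8=22) = 20; LS_Task 3 = 20−6 = 14
LF_Task 2 = min(LS_Task 3=14, LS_Task 4=10, LS_Task 6=12, LS_Task 8=22) = 10; LS_Task 2 = 10−5 = 5
LF_Task 1 = min(LS_Task 3=14, LS_Task 4=10) = 10; LS_Task 1 = 10−10 = 0
Slack_Task 2 = LS_Task 2 − ES_Task 2 = 5 − 0 = 5

5 days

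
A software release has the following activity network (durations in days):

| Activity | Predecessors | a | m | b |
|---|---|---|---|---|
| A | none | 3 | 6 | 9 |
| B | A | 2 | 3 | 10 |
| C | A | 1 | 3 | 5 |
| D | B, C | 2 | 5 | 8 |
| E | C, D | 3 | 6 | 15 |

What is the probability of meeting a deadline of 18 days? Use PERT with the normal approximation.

0.076

te_A = (3 + 4·6 + 9)/6 = 36/6 = 6; σ²_A = ((9−3)/6)² = 1.000
te_B = (2 + 4·3 + 10)/6 = 24/6 = 4; σ²_B = ((10−2)/6)² = 1.778
te_C = (1 + 4·3 + 5)/6 = 18/6 = 3; σ²_C = ((5−1)/6)² = 0.444
te_D = (2 + 4·5 + 8)/6 = 30/6 = 5; σ²_D = ((8−2)/6)² = 1.000
te_E = (3 + 4·6 + 15)/6 = 42/6 = 7; σ²_E = ((15−3)/6)² = 4.000

Forward pass:
ES_A = 0; EF_A = 6
ES_B = 6; EF_B = 6+4 = 10
ES_C = 6; EF_C = 6+3 = 9
ES_D = max(EF_B=10, EF_C=9) = 10; EF_D = 10+5 = 15
ES_E = max(EF_C=9, EF_D=15) = 15; EF_E = 15+7 = 22
Expected project duration μ = 22 days. Critical path: A → B → D → E.

Variance along critical path = 1.000 + 1.778 + 1.000 + 4.000 = 7.778; σ = √7.778 = 2.789 days.
Z = (18 − 22) / 2.789 = -1.434
P(T ≤ 18) = Φ(-1.434) ≈ 0.076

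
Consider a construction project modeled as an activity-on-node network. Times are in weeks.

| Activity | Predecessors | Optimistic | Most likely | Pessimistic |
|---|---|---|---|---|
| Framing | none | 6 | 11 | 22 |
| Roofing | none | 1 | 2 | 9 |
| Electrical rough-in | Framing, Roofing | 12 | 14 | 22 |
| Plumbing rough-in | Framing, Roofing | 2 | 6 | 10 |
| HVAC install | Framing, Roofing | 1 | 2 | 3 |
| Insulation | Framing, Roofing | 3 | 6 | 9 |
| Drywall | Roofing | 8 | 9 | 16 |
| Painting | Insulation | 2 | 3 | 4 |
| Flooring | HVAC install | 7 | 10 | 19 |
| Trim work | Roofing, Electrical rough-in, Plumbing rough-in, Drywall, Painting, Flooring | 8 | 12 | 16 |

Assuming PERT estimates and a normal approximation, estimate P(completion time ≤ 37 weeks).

te_Framing = (6 + 4·11 + 22)/6 = 72/6 = 12; σ²_Framing = ((22−6)/6)² = 7.111
te_Roofing = (1 + 4·2 + 9)/6 = 18/6 = 3; σ²_Roofing = ((9−1)/6)² = 1.778
te_Electrical rough-in = (12 + 4·14 + 22)/6 = 90/6 = 15; σ²_Electrical rough-in = ((22−12)/6)² = 2.778
te_Plumbing rough-in = (2 + 4·6 + 10)/6 = 36/6 = 6; σ²_Plumbing rough-in = ((10−2)/6)² = 1.778
te_HVAC install = (1 + 4·2 + 3)/6 = 12/6 = 2; σ²_HVAC install = ((3−1)/6)² = 0.111
te_Insulation = (3 + 4·6 + 9)/6 = 36/6 = 6; σ²_Insulation = ((9−3)/6)² = 1.000
te_Drywall = (8 + 4·9 + 16)/6 = 60/6 = 10; σ²_Drywall = ((16−8)/6)² = 1.778
te_Painting = (2 + 4·3 + 4)/6 = 18/6 = 3; σ²_Painting = ((4−2)/6)² = 0.111
te_Flooring = (7 + 4·10 + 19)/6 = 66/6 = 11; σ²_Flooring = ((19−7)/6)² = 4.000
te_Trim work = (8 + 4·12 + 16)/6 = 72/6 = 12; σ²_Trim work = ((16−8)/6)² = 1.778

Forward pass:
ES_Framing = 0; EF_Framing = 12
ES_Roofing = 0; EF_Roofing = 3
ES_Electrical rough-in = max(EF_Framing=12, EF_Roofing=3) = 12; EF_Electrical rough-in = 12+15 = 27
ES_Plumbing rough-in = max(EF_Framing=12, EF_Roofing=3) = 12; EF_Plumbing rough-in = 12+6 = 18
ES_HVAC install = max(EF_Framing=12, EF_Roofing=3) = 12; EF_HVAC install = 12+2 = 14
ES_Insulation = max(EF_Framing=12, EF_Roofing=3) = 12; EF_Insulation = 12+6 = 18
ES_Drywall = 3; EF_Drywall = 3+10 = 13
ES_Painting = 18; EF_Painting = 18+3 = 21
ES_Flooring = 14; EF_Flooring = 14+11 = 25
ES_Trim work = max(EF_Roofing=3, EF_Electrical rough-in=27, EF_Plumbing rough-in=18, EF_Drywall=13, EF_Painting=21, EF_Flooring=25) = 27; EF_Trim work = 27+12 = 39
Expected project duration μ = 39 weeks. Critical path: Framing → Electrical rough-in → Trim work.

Variance along critical path = 7.111 + 2.778 + 1.778 = 11.667; σ = √11.667 = 3.416 weeks.
Z = (37 − 39) / 3.416 = -0.586
P(T ≤ 37) = Φ(-0.586) ≈ 0.279

0.279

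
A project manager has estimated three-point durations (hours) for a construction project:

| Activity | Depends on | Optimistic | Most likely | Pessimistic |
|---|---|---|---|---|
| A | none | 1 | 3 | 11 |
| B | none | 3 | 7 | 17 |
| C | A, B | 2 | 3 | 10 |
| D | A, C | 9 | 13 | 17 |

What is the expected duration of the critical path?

te_A = (1 + 4·3 + 11)/6 = 24/6 = 4
te_B = (3 + 4·7 + 17)/6 = 48/6 = 8
te_C = (2 + 4·3 + 10)/6 = 24/6 = 4
te_D = (9 + 4·13 + 17)/6 = 78/6 = 13

Forward pass:
ES_A = 0; EF_A = 4
ES_B = 0; EF_B = 8
ES_C = max(EF_A=4, EF_B=8) = 8; EF_C = 8+4 = 12
ES_D = max(EF_A=4, EF_C=12) = 12; EF_D = 12+13 = 25
Expected project duration μ = 25 hours. Critical path: B → C → D.

25 hours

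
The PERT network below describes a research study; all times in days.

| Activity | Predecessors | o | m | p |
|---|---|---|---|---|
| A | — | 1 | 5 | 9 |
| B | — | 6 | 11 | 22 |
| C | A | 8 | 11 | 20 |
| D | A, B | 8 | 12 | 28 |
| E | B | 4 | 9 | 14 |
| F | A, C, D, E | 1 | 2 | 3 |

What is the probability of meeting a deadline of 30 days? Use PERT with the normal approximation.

te_A = (1 + 4·5 + 9)/6 = 30/6 = 5; σ²_A = ((9−1)/6)² = 1.778
te_B = (6 + 4·11 + 22)/6 = 72/6 = 12; σ²_B = ((22−6)/6)² = 7.111
te_C = (8 + 4·11 + 20)/6 = 72/6 = 12; σ²_C = ((20−8)/6)² = 4.000
te_D = (8 + 4·12 + 28)/6 = 84/6 = 14; σ²_D = ((28−8)/6)² = 11.111
te_E = (4 + 4·9 + 14)/6 = 54/6 = 9; σ²_E = ((14−4)/6)² = 2.778
te_F = (1 + 4·2 + 3)/6 = 12/6 = 2; σ²_F = ((3−1)/6)² = 0.111

Forward pass:
ES_A = 0; EF_A = 5
ES_B = 0; EF_B = 12
ES_C = 5; EF_C = 5+12 = 17
ES_D = max(EF_A=5, EF_B=12) = 12; EF_D = 12+14 = 26
ES_E = 12; EF_E = 12+9 = 21
ES_F = max(EF_A=5, EF_C=17, EF_D=26, EF_E=21) = 26; EF_F = 26+2 = 28
Expected project duration μ = 28 days. Critical path: B → D → F.

Variance along critical path = 7.111 + 11.111 + 0.111 = 18.333; σ = √18.333 = 4.282 days.
Z = (30 − 28) / 4.282 = 0.467
P(T ≤ 30) = Φ(0.467) ≈ 0.680

0.680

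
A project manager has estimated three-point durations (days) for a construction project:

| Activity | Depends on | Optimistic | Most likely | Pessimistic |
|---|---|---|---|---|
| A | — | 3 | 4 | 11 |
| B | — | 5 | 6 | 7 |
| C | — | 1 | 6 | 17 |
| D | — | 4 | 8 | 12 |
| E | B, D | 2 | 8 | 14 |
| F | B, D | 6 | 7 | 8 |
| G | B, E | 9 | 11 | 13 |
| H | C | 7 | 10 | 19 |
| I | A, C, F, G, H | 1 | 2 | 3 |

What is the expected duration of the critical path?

te_A = (3 + 4·4 + 11)/6 = 30/6 = 5
te_B = (5 + 4·6 + 7)/6 = 36/6 = 6
te_C = (1 + 4·6 + 17)/6 = 42/6 = 7
te_D = (4 + 4·8 + 12)/6 = 48/6 = 8
te_E = (2 + 4·8 + 14)/6 = 48/6 = 8
te_F = (6 + 4·7 + 8)/6 = 42/6 = 7
te_G = (9 + 4·11 + 13)/6 = 66/6 = 11
te_H = (7 + 4·10 + 19)/6 = 66/6 = 11
te_I = (1 + 4·2 + 3)/6 = 12/6 = 2

Forward pass:
ES_A = 0; EF_A = 5
ES_B = 0; EF_B = 6
ES_C = 0; EF_C = 7
ES_D = 0; EF_D = 8
ES_E = max(EF_B=6, EF_D=8) = 8; EF_E = 8+8 = 16
ES_F = max(EF_B=6, EF_D=8) = 8; EF_F = 8+7 = 15
ES_G = max(EF_B=6, EF_E=16) = 16; EF_G = 16+11 = 27
ES_H = 7; EF_H = 7+11 = 18
ES_I = max(EF_A=5, EF_C=7, EF_F=15, EF_G=27, EF_H=18) = 27; EF_I = 27+2 = 29
Expected project duration μ = 29 days. Critical path: D → E → G → I.

29 days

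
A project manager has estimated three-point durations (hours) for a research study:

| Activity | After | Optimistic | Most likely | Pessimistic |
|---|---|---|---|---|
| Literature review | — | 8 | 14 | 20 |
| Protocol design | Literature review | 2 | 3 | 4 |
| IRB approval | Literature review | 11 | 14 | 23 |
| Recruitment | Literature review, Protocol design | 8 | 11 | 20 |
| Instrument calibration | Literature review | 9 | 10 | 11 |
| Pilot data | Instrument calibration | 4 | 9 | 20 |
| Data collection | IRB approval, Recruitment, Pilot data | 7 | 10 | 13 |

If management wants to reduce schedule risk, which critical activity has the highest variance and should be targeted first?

te_Literature review = (8 + 4·14 + 20)/6 = 84/6 = 14; σ²_Literature review = ((20−8)/6)² = 4.000
te_Protocol design = (2 + 4·3 + 4)/6 = 18/6 = 3; σ²_Protocol design = ((4−2)/6)² = 0.111
te_IRB approval = (11 + 4·14 + 23)/6 = 90/6 = 15; σ²_IRB approval = ((23−11)/6)² = 4.000
te_Recruitment = (8 + 4·11 + 20)/6 = 72/6 = 12; σ²_Recruitment = ((20−8)/6)² = 4.000
te_Instrument calibration = (9 + 4·10 + 11)/6 = 60/6 = 10; σ²_Instrument calibration = ((11−9)/6)² = 0.111
te_Pilot data = (4 + 4·9 + 20)/6 = 60/6 = 10; σ²_Pilot data = ((20−4)/6)² = 7.111
te_Data collection = (7 + 4·10 + 13)/6 = 60/6 = 10; σ²_Data collection = ((13−7)/6)² = 1.000

Forward pass:
ES_Literature review = 0; EF_Literature review = 14
ES_Protocol design = 14; EF_Protocol design = 14+3 = 17
ES_IRB approval = 14; EF_IRB approval = 14+15 = 29
ES_Recruitment = max(EF_Literature review=14, EF_Protocol design=17) = 17; EF_Recruitment = 17+12 = 29
ES_Instrument calibration = 14; EF_Instrument calibration = 14+10 = 24
ES_Pilot data = 24; EF_Pilot data = 24+10 = 34
ES_Data collection = max(EF_IRB approval=29, EF_Recruitment=29, EF_Pilot data=34) = 34; EF_Data collection = 34+10 = 44
Expected project duration μ = 44 hours. Critical path: Literature review → Instrument calibration → Pilot data → Data collection.

Variances on critical path: σ²_Literature review=4.000, σ²_Instrument calibration=0.111, σ²_Pilot data=7.111, σ²_Data collection=1.000.
Largest is σ²_Pilot data = 7.111.

Pilot data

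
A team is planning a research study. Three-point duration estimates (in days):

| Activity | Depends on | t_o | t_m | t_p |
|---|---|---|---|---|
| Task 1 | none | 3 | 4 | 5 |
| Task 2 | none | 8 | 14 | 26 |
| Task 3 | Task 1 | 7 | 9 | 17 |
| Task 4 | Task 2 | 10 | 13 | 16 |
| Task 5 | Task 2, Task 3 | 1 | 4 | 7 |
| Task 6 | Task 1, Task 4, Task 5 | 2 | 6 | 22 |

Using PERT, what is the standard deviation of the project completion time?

4.59 days

te_Task 1 = (3 + 4·4 + 5)/6 = 24/6 = 4; σ²_Task 1 = ((5−3)/6)² = 0.111
te_Task 2 = (8 + 4·14 + 26)/6 = 90/6 = 15; σ²_Task 2 = ((26−8)/6)² = 9.000
te_Task 3 = (7 + 4·9 + 17)/6 = 60/6 = 10; σ²_Task 3 = ((17−7)/6)² = 2.778
te_Task 4 = (10 + 4·13 + 16)/6 = 78/6 = 13; σ²_Task 4 = ((16−10)/6)² = 1.000
te_Task 5 = (1 + 4·4 + 7)/6 = 24/6 = 4; σ²_Task 5 = ((7−1)/6)² = 1.000
te_Task 6 = (2 + 4·6 + 22)/6 = 48/6 = 8; σ²_Task 6 = ((22−2)/6)² = 11.111

Forward pass:
ES_Task 1 = 0; EF_Task 1 = 4
ES_Task 2 = 0; EF_Task 2 = 15
ES_Task 3 = 4; EF_Task 3 = 4+10 = 14
ES_Task 4 = 15; EF_Task 4 = 15+13 = 28
ES_Task 5 = max(EF_Task 2=15, EF_Task 3=14) = 15; EF_Task 5 = 15+4 = 19
ES_Task 6 = max(EF_Task 1=4, EF_Task 4=28, EF_Task 5=19) = 28; EF_Task 6 = 28+8 = 36
Expected project duration μ = 36 days. Critical path: Task 2 → Task 4 → Task 6.

Variance along critical path = 9.000 + 1.000 + 11.111 = 21.111
σ = √21.111 = 4.595 days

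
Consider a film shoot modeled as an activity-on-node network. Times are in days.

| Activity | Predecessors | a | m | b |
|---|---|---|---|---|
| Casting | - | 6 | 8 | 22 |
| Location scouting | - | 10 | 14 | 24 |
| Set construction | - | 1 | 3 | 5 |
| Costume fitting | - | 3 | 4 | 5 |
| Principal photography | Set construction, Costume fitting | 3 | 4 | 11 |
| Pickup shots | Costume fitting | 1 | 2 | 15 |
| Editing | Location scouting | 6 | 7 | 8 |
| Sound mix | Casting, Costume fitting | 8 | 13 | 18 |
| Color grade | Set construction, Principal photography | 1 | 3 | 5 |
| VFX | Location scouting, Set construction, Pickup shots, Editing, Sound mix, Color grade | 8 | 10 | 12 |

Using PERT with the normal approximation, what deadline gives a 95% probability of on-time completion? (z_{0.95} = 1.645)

38.3 days

te_Casting = (6 + 4·8 + 22)/6 = 60/6 = 10; σ²_Casting = ((22−6)/6)² = 7.111
te_Location scouting = (10 + 4·14 + 24)/6 = 90/6 = 15; σ²_Location scouting = ((24−10)/6)² = 5.444
te_Set construction = (1 + 4·3 + 5)/6 = 18/6 = 3; σ²_Set construction = ((5−1)/6)² = 0.444
te_Costume fitting = (3 + 4·4 + 5)/6 = 24/6 = 4; σ²_Costume fitting = ((5−3)/6)² = 0.111
te_Principal photography = (3 + 4·4 + 11)/6 = 30/6 = 5; σ²_Principal photography = ((11−3)/6)² = 1.778
te_Pickup shots = (1 + 4·2 + 15)/6 = 24/6 = 4; σ²_Pickup shots = ((15−1)/6)² = 5.444
te_Editing = (6 + 4·7 + 8)/6 = 42/6 = 7; σ²_Editing = ((8−6)/6)² = 0.111
te_Sound mix = (8 + 4·13 + 18)/6 = 78/6 = 13; σ²_Sound mix = ((18−8)/6)² = 2.778
te_Color grade = (1 + 4·3 + 5)/6 = 18/6 = 3; σ²_Color grade = ((5−1)/6)² = 0.444
te_VFX = (8 + 4·10 + 12)/6 = 60/6 = 10; σ²_VFX = ((12−8)/6)² = 0.444

Forward pass:
ES_Casting = 0; EF_Casting = 10
ES_Location scouting = 0; EF_Location scouting = 15
ES_Set construction = 0; EF_Set construction = 3
ES_Costume fitting = 0; EF_Costume fitting = 4
ES_Principal photography = max(EF_Set construction=3, EF_Costume fitting=4) = 4; EF_Principal photography = 4+5 = 9
ES_Pickup shots = 4; EF_Pickup shots = 4+4 = 8
ES_Editing = 15; EF_Editing = 15+7 = 22
ES_Sound mix = max(EF_Casting=10, EF_Costume fitting=4) = 10; EF_Sound mix = 10+13 = 23
ES_Color grade = max(EF_Set construction=3, EF_Principal photography=9) = 9; EF_Color grade = 9+3 = 12
ES_VFX = max(EF_Location scouting=15, EF_Set construction=3, EF_Pickup shots=8, EF_Editing=22, EF_Sound mix=23, EF_Color grade=12) = 23; EF_VFX = 23+10 = 33
Expected project duration μ = 33 days. Critical path: Casting → Sound mix → VFX.

Variance along critical path = 7.111 + 2.778 + 0.444 = 10.333; σ = 3.215 days.
D = μ + z·σ = 33 + 1.645·3.215 = 38.3 days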